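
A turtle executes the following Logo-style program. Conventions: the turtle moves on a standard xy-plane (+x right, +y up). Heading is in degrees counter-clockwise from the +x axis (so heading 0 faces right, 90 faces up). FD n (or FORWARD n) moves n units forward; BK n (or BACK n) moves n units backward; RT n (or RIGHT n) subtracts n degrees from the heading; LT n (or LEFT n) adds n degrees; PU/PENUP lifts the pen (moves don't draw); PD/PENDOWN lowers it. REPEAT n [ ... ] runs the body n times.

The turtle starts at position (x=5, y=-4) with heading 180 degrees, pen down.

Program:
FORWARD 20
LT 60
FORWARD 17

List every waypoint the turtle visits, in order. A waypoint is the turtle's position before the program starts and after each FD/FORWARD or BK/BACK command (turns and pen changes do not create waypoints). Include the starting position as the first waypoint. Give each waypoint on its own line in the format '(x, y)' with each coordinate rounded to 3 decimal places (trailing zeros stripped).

Answer: (5, -4)
(-15, -4)
(-23.5, -18.722)

Derivation:
Executing turtle program step by step:
Start: pos=(5,-4), heading=180, pen down
FD 20: (5,-4) -> (-15,-4) [heading=180, draw]
LT 60: heading 180 -> 240
FD 17: (-15,-4) -> (-23.5,-18.722) [heading=240, draw]
Final: pos=(-23.5,-18.722), heading=240, 2 segment(s) drawn
Waypoints (3 total):
(5, -4)
(-15, -4)
(-23.5, -18.722)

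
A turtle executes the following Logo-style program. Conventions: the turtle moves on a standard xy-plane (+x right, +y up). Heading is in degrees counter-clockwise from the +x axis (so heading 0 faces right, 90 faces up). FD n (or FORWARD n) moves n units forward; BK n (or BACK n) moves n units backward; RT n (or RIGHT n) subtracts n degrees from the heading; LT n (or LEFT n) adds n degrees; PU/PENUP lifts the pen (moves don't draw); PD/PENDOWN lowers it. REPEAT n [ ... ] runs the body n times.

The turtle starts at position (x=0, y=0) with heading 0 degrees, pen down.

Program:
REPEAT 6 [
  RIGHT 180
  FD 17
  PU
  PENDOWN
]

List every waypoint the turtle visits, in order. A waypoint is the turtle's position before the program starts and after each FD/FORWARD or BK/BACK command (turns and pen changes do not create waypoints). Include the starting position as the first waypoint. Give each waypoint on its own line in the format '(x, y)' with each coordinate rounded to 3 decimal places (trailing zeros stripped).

Executing turtle program step by step:
Start: pos=(0,0), heading=0, pen down
REPEAT 6 [
  -- iteration 1/6 --
  RT 180: heading 0 -> 180
  FD 17: (0,0) -> (-17,0) [heading=180, draw]
  PU: pen up
  PD: pen down
  -- iteration 2/6 --
  RT 180: heading 180 -> 0
  FD 17: (-17,0) -> (0,0) [heading=0, draw]
  PU: pen up
  PD: pen down
  -- iteration 3/6 --
  RT 180: heading 0 -> 180
  FD 17: (0,0) -> (-17,0) [heading=180, draw]
  PU: pen up
  PD: pen down
  -- iteration 4/6 --
  RT 180: heading 180 -> 0
  FD 17: (-17,0) -> (0,0) [heading=0, draw]
  PU: pen up
  PD: pen down
  -- iteration 5/6 --
  RT 180: heading 0 -> 180
  FD 17: (0,0) -> (-17,0) [heading=180, draw]
  PU: pen up
  PD: pen down
  -- iteration 6/6 --
  RT 180: heading 180 -> 0
  FD 17: (-17,0) -> (0,0) [heading=0, draw]
  PU: pen up
  PD: pen down
]
Final: pos=(0,0), heading=0, 6 segment(s) drawn
Waypoints (7 total):
(0, 0)
(-17, 0)
(0, 0)
(-17, 0)
(0, 0)
(-17, 0)
(0, 0)

Answer: (0, 0)
(-17, 0)
(0, 0)
(-17, 0)
(0, 0)
(-17, 0)
(0, 0)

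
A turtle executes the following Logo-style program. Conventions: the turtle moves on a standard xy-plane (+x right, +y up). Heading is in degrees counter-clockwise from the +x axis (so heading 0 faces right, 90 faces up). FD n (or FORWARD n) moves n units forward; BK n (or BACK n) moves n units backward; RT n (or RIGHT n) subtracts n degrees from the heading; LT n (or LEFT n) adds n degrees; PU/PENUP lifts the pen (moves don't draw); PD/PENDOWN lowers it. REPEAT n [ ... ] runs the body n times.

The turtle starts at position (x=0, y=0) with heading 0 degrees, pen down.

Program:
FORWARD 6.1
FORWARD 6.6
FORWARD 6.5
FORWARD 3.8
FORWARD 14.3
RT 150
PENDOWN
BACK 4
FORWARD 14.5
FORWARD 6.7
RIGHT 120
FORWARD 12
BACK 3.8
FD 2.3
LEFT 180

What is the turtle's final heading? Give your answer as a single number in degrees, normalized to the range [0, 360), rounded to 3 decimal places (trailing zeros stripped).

Executing turtle program step by step:
Start: pos=(0,0), heading=0, pen down
FD 6.1: (0,0) -> (6.1,0) [heading=0, draw]
FD 6.6: (6.1,0) -> (12.7,0) [heading=0, draw]
FD 6.5: (12.7,0) -> (19.2,0) [heading=0, draw]
FD 3.8: (19.2,0) -> (23,0) [heading=0, draw]
FD 14.3: (23,0) -> (37.3,0) [heading=0, draw]
RT 150: heading 0 -> 210
PD: pen down
BK 4: (37.3,0) -> (40.764,2) [heading=210, draw]
FD 14.5: (40.764,2) -> (28.207,-5.25) [heading=210, draw]
FD 6.7: (28.207,-5.25) -> (22.404,-8.6) [heading=210, draw]
RT 120: heading 210 -> 90
FD 12: (22.404,-8.6) -> (22.404,3.4) [heading=90, draw]
BK 3.8: (22.404,3.4) -> (22.404,-0.4) [heading=90, draw]
FD 2.3: (22.404,-0.4) -> (22.404,1.9) [heading=90, draw]
LT 180: heading 90 -> 270
Final: pos=(22.404,1.9), heading=270, 11 segment(s) drawn

Answer: 270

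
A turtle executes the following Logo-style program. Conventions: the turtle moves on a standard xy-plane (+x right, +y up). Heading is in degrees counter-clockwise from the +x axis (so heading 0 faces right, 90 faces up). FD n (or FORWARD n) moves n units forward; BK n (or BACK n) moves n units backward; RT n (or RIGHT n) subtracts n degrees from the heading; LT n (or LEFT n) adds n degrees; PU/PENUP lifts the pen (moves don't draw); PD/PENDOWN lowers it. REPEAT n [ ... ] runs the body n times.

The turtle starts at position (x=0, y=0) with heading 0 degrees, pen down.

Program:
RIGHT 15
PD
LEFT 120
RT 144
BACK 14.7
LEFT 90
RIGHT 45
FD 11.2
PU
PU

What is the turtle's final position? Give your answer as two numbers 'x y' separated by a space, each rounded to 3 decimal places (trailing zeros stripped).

Executing turtle program step by step:
Start: pos=(0,0), heading=0, pen down
RT 15: heading 0 -> 345
PD: pen down
LT 120: heading 345 -> 105
RT 144: heading 105 -> 321
BK 14.7: (0,0) -> (-11.424,9.251) [heading=321, draw]
LT 90: heading 321 -> 51
RT 45: heading 51 -> 6
FD 11.2: (-11.424,9.251) -> (-0.285,10.422) [heading=6, draw]
PU: pen up
PU: pen up
Final: pos=(-0.285,10.422), heading=6, 2 segment(s) drawn

Answer: -0.285 10.422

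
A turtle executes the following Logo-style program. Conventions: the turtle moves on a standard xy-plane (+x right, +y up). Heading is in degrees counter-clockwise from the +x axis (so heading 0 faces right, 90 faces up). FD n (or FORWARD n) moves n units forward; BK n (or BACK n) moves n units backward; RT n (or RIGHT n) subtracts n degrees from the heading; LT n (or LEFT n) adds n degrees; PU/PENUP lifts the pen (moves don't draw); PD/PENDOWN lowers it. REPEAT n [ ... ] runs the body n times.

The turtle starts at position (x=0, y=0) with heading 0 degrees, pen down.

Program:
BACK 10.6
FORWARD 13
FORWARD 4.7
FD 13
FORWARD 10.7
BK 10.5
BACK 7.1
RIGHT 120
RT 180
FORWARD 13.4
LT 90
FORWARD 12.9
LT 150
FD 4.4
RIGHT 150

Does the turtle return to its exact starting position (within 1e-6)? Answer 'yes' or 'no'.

Executing turtle program step by step:
Start: pos=(0,0), heading=0, pen down
BK 10.6: (0,0) -> (-10.6,0) [heading=0, draw]
FD 13: (-10.6,0) -> (2.4,0) [heading=0, draw]
FD 4.7: (2.4,0) -> (7.1,0) [heading=0, draw]
FD 13: (7.1,0) -> (20.1,0) [heading=0, draw]
FD 10.7: (20.1,0) -> (30.8,0) [heading=0, draw]
BK 10.5: (30.8,0) -> (20.3,0) [heading=0, draw]
BK 7.1: (20.3,0) -> (13.2,0) [heading=0, draw]
RT 120: heading 0 -> 240
RT 180: heading 240 -> 60
FD 13.4: (13.2,0) -> (19.9,11.605) [heading=60, draw]
LT 90: heading 60 -> 150
FD 12.9: (19.9,11.605) -> (8.728,18.055) [heading=150, draw]
LT 150: heading 150 -> 300
FD 4.4: (8.728,18.055) -> (10.928,14.244) [heading=300, draw]
RT 150: heading 300 -> 150
Final: pos=(10.928,14.244), heading=150, 10 segment(s) drawn

Start position: (0, 0)
Final position: (10.928, 14.244)
Distance = 17.953; >= 1e-6 -> NOT closed

Answer: no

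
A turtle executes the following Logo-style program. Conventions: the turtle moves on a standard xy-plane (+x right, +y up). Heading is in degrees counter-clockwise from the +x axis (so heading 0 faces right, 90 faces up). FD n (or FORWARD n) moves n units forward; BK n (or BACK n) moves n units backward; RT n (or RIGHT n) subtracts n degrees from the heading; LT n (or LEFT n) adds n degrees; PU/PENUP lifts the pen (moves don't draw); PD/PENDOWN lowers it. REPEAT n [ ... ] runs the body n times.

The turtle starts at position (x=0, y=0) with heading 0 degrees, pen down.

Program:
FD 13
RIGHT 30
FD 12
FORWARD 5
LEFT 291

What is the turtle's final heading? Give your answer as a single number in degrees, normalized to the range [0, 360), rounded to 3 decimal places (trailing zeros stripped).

Executing turtle program step by step:
Start: pos=(0,0), heading=0, pen down
FD 13: (0,0) -> (13,0) [heading=0, draw]
RT 30: heading 0 -> 330
FD 12: (13,0) -> (23.392,-6) [heading=330, draw]
FD 5: (23.392,-6) -> (27.722,-8.5) [heading=330, draw]
LT 291: heading 330 -> 261
Final: pos=(27.722,-8.5), heading=261, 3 segment(s) drawn

Answer: 261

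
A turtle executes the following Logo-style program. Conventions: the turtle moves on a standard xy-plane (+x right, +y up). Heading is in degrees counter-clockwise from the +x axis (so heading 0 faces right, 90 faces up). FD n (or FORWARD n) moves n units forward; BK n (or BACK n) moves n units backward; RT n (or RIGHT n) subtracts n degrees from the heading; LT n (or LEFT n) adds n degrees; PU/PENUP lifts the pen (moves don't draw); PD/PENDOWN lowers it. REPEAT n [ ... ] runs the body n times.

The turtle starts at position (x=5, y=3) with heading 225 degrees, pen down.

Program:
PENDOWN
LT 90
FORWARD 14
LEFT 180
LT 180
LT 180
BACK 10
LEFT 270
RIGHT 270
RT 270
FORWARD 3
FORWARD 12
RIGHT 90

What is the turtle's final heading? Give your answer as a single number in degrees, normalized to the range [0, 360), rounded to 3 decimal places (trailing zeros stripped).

Answer: 135

Derivation:
Executing turtle program step by step:
Start: pos=(5,3), heading=225, pen down
PD: pen down
LT 90: heading 225 -> 315
FD 14: (5,3) -> (14.899,-6.899) [heading=315, draw]
LT 180: heading 315 -> 135
LT 180: heading 135 -> 315
LT 180: heading 315 -> 135
BK 10: (14.899,-6.899) -> (21.971,-13.971) [heading=135, draw]
LT 270: heading 135 -> 45
RT 270: heading 45 -> 135
RT 270: heading 135 -> 225
FD 3: (21.971,-13.971) -> (19.849,-16.092) [heading=225, draw]
FD 12: (19.849,-16.092) -> (11.364,-24.577) [heading=225, draw]
RT 90: heading 225 -> 135
Final: pos=(11.364,-24.577), heading=135, 4 segment(s) drawn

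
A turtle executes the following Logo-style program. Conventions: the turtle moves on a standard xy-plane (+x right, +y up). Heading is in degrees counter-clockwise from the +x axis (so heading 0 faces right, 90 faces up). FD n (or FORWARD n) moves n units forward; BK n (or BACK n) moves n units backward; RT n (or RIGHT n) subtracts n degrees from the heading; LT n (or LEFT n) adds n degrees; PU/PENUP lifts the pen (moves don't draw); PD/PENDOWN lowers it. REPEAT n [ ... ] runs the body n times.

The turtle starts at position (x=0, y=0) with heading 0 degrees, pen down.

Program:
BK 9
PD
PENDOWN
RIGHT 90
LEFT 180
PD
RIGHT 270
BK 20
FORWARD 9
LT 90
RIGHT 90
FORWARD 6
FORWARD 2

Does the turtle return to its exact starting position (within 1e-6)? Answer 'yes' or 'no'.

Answer: no

Derivation:
Executing turtle program step by step:
Start: pos=(0,0), heading=0, pen down
BK 9: (0,0) -> (-9,0) [heading=0, draw]
PD: pen down
PD: pen down
RT 90: heading 0 -> 270
LT 180: heading 270 -> 90
PD: pen down
RT 270: heading 90 -> 180
BK 20: (-9,0) -> (11,0) [heading=180, draw]
FD 9: (11,0) -> (2,0) [heading=180, draw]
LT 90: heading 180 -> 270
RT 90: heading 270 -> 180
FD 6: (2,0) -> (-4,0) [heading=180, draw]
FD 2: (-4,0) -> (-6,0) [heading=180, draw]
Final: pos=(-6,0), heading=180, 5 segment(s) drawn

Start position: (0, 0)
Final position: (-6, 0)
Distance = 6; >= 1e-6 -> NOT closed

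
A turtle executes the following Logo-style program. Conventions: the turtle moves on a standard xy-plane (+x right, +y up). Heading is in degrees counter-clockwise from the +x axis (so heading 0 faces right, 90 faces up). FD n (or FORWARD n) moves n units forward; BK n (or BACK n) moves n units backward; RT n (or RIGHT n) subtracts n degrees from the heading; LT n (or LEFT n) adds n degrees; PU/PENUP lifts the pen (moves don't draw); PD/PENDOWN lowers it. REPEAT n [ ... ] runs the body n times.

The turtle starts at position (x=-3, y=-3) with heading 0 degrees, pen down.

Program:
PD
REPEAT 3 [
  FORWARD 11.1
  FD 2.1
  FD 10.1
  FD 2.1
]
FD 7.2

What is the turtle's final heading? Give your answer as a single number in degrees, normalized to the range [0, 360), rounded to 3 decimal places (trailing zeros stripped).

Executing turtle program step by step:
Start: pos=(-3,-3), heading=0, pen down
PD: pen down
REPEAT 3 [
  -- iteration 1/3 --
  FD 11.1: (-3,-3) -> (8.1,-3) [heading=0, draw]
  FD 2.1: (8.1,-3) -> (10.2,-3) [heading=0, draw]
  FD 10.1: (10.2,-3) -> (20.3,-3) [heading=0, draw]
  FD 2.1: (20.3,-3) -> (22.4,-3) [heading=0, draw]
  -- iteration 2/3 --
  FD 11.1: (22.4,-3) -> (33.5,-3) [heading=0, draw]
  FD 2.1: (33.5,-3) -> (35.6,-3) [heading=0, draw]
  FD 10.1: (35.6,-3) -> (45.7,-3) [heading=0, draw]
  FD 2.1: (45.7,-3) -> (47.8,-3) [heading=0, draw]
  -- iteration 3/3 --
  FD 11.1: (47.8,-3) -> (58.9,-3) [heading=0, draw]
  FD 2.1: (58.9,-3) -> (61,-3) [heading=0, draw]
  FD 10.1: (61,-3) -> (71.1,-3) [heading=0, draw]
  FD 2.1: (71.1,-3) -> (73.2,-3) [heading=0, draw]
]
FD 7.2: (73.2,-3) -> (80.4,-3) [heading=0, draw]
Final: pos=(80.4,-3), heading=0, 13 segment(s) drawn

Answer: 0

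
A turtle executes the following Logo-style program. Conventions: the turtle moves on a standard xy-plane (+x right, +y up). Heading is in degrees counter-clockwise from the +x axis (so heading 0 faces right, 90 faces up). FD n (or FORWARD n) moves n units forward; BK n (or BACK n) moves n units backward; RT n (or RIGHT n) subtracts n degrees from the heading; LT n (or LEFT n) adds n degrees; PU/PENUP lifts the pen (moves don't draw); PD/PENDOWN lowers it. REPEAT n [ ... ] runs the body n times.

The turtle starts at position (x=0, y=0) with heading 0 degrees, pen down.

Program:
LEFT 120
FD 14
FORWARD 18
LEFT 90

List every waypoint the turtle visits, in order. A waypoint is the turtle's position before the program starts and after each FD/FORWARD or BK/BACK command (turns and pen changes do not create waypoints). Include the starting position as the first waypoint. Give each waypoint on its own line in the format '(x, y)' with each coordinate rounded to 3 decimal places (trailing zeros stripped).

Executing turtle program step by step:
Start: pos=(0,0), heading=0, pen down
LT 120: heading 0 -> 120
FD 14: (0,0) -> (-7,12.124) [heading=120, draw]
FD 18: (-7,12.124) -> (-16,27.713) [heading=120, draw]
LT 90: heading 120 -> 210
Final: pos=(-16,27.713), heading=210, 2 segment(s) drawn
Waypoints (3 total):
(0, 0)
(-7, 12.124)
(-16, 27.713)

Answer: (0, 0)
(-7, 12.124)
(-16, 27.713)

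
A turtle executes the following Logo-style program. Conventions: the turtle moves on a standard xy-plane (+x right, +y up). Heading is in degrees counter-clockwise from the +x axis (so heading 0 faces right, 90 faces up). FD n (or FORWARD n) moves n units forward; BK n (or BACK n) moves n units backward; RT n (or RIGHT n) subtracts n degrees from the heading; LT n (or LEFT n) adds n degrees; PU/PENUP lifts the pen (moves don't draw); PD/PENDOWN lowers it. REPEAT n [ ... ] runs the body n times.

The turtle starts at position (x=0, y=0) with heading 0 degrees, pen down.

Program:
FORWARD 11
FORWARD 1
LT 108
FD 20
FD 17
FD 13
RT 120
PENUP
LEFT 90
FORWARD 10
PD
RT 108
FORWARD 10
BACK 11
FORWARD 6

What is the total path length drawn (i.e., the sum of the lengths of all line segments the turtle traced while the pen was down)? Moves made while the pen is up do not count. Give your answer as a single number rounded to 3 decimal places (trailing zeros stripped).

Answer: 89

Derivation:
Executing turtle program step by step:
Start: pos=(0,0), heading=0, pen down
FD 11: (0,0) -> (11,0) [heading=0, draw]
FD 1: (11,0) -> (12,0) [heading=0, draw]
LT 108: heading 0 -> 108
FD 20: (12,0) -> (5.82,19.021) [heading=108, draw]
FD 17: (5.82,19.021) -> (0.566,35.189) [heading=108, draw]
FD 13: (0.566,35.189) -> (-3.451,47.553) [heading=108, draw]
RT 120: heading 108 -> 348
PU: pen up
LT 90: heading 348 -> 78
FD 10: (-3.451,47.553) -> (-1.372,57.334) [heading=78, move]
PD: pen down
RT 108: heading 78 -> 330
FD 10: (-1.372,57.334) -> (7.289,52.334) [heading=330, draw]
BK 11: (7.289,52.334) -> (-2.238,57.834) [heading=330, draw]
FD 6: (-2.238,57.834) -> (2.958,54.834) [heading=330, draw]
Final: pos=(2.958,54.834), heading=330, 8 segment(s) drawn

Segment lengths:
  seg 1: (0,0) -> (11,0), length = 11
  seg 2: (11,0) -> (12,0), length = 1
  seg 3: (12,0) -> (5.82,19.021), length = 20
  seg 4: (5.82,19.021) -> (0.566,35.189), length = 17
  seg 5: (0.566,35.189) -> (-3.451,47.553), length = 13
  seg 6: (-1.372,57.334) -> (7.289,52.334), length = 10
  seg 7: (7.289,52.334) -> (-2.238,57.834), length = 11
  seg 8: (-2.238,57.834) -> (2.958,54.834), length = 6
Total = 89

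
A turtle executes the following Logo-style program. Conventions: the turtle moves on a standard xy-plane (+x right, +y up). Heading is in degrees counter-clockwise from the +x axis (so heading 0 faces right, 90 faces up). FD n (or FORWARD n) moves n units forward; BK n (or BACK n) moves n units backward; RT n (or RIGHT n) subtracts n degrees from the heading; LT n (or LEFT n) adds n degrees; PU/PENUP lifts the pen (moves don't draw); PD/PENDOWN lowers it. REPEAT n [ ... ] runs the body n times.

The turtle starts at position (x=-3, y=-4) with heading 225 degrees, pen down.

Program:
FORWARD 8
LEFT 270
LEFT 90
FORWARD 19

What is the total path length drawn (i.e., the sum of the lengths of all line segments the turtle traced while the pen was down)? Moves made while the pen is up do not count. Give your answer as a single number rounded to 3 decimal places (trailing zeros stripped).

Executing turtle program step by step:
Start: pos=(-3,-4), heading=225, pen down
FD 8: (-3,-4) -> (-8.657,-9.657) [heading=225, draw]
LT 270: heading 225 -> 135
LT 90: heading 135 -> 225
FD 19: (-8.657,-9.657) -> (-22.092,-23.092) [heading=225, draw]
Final: pos=(-22.092,-23.092), heading=225, 2 segment(s) drawn

Segment lengths:
  seg 1: (-3,-4) -> (-8.657,-9.657), length = 8
  seg 2: (-8.657,-9.657) -> (-22.092,-23.092), length = 19
Total = 27

Answer: 27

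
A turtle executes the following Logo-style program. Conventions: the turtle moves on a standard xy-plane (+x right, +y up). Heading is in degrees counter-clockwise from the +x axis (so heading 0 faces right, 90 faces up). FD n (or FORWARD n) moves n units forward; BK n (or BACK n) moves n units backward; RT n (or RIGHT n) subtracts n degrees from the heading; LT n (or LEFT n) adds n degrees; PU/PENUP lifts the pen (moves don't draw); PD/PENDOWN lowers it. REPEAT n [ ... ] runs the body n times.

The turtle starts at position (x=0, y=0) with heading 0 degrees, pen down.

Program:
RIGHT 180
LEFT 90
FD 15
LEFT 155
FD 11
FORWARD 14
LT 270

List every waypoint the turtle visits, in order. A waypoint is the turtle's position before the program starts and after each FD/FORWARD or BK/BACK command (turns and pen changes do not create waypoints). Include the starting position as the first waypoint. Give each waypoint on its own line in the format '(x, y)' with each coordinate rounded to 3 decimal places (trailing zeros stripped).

Executing turtle program step by step:
Start: pos=(0,0), heading=0, pen down
RT 180: heading 0 -> 180
LT 90: heading 180 -> 270
FD 15: (0,0) -> (0,-15) [heading=270, draw]
LT 155: heading 270 -> 65
FD 11: (0,-15) -> (4.649,-5.031) [heading=65, draw]
FD 14: (4.649,-5.031) -> (10.565,7.658) [heading=65, draw]
LT 270: heading 65 -> 335
Final: pos=(10.565,7.658), heading=335, 3 segment(s) drawn
Waypoints (4 total):
(0, 0)
(0, -15)
(4.649, -5.031)
(10.565, 7.658)

Answer: (0, 0)
(0, -15)
(4.649, -5.031)
(10.565, 7.658)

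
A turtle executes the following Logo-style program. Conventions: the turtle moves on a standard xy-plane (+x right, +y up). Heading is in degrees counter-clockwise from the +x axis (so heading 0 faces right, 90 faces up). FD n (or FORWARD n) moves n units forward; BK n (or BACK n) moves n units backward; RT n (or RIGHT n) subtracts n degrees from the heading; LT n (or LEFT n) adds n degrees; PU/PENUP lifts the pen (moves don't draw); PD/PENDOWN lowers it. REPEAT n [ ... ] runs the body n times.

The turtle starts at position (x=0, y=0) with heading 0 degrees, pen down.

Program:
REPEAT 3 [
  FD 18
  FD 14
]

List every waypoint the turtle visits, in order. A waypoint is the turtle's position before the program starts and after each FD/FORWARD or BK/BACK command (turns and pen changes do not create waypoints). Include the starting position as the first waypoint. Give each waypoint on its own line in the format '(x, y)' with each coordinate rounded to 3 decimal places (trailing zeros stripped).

Executing turtle program step by step:
Start: pos=(0,0), heading=0, pen down
REPEAT 3 [
  -- iteration 1/3 --
  FD 18: (0,0) -> (18,0) [heading=0, draw]
  FD 14: (18,0) -> (32,0) [heading=0, draw]
  -- iteration 2/3 --
  FD 18: (32,0) -> (50,0) [heading=0, draw]
  FD 14: (50,0) -> (64,0) [heading=0, draw]
  -- iteration 3/3 --
  FD 18: (64,0) -> (82,0) [heading=0, draw]
  FD 14: (82,0) -> (96,0) [heading=0, draw]
]
Final: pos=(96,0), heading=0, 6 segment(s) drawn
Waypoints (7 total):
(0, 0)
(18, 0)
(32, 0)
(50, 0)
(64, 0)
(82, 0)
(96, 0)

Answer: (0, 0)
(18, 0)
(32, 0)
(50, 0)
(64, 0)
(82, 0)
(96, 0)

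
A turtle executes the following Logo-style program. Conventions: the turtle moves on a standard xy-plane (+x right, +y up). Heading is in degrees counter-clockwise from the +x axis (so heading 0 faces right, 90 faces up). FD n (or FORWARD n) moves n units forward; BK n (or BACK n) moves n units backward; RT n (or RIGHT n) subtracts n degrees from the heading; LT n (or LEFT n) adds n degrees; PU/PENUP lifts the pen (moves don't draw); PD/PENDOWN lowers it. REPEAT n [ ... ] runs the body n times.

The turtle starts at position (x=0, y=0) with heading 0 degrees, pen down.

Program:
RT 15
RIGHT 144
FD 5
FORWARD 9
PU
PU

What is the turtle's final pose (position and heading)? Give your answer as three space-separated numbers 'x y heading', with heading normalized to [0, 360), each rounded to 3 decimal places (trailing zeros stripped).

Answer: -13.07 -5.017 201

Derivation:
Executing turtle program step by step:
Start: pos=(0,0), heading=0, pen down
RT 15: heading 0 -> 345
RT 144: heading 345 -> 201
FD 5: (0,0) -> (-4.668,-1.792) [heading=201, draw]
FD 9: (-4.668,-1.792) -> (-13.07,-5.017) [heading=201, draw]
PU: pen up
PU: pen up
Final: pos=(-13.07,-5.017), heading=201, 2 segment(s) drawn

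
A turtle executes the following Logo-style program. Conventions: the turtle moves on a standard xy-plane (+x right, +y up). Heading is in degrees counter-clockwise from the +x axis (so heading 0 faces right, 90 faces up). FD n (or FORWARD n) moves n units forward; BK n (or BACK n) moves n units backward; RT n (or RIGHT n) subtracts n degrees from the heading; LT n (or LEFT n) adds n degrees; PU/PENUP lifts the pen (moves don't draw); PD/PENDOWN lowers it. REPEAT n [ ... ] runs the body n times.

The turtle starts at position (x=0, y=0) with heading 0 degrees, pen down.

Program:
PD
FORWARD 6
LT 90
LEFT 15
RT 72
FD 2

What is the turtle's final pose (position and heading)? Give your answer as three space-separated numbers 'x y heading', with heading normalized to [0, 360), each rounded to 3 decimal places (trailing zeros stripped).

Executing turtle program step by step:
Start: pos=(0,0), heading=0, pen down
PD: pen down
FD 6: (0,0) -> (6,0) [heading=0, draw]
LT 90: heading 0 -> 90
LT 15: heading 90 -> 105
RT 72: heading 105 -> 33
FD 2: (6,0) -> (7.677,1.089) [heading=33, draw]
Final: pos=(7.677,1.089), heading=33, 2 segment(s) drawn

Answer: 7.677 1.089 33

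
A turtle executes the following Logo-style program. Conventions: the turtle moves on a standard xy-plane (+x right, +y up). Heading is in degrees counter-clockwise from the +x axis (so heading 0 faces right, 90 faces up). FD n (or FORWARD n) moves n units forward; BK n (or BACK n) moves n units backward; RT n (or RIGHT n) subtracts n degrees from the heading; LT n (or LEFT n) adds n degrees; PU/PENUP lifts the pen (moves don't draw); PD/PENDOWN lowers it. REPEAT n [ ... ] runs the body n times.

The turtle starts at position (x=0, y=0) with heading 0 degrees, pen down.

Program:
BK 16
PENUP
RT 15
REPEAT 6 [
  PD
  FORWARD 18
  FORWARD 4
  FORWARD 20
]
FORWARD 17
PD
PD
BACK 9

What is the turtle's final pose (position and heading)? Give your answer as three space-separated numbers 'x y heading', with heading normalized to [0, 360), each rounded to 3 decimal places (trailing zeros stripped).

Executing turtle program step by step:
Start: pos=(0,0), heading=0, pen down
BK 16: (0,0) -> (-16,0) [heading=0, draw]
PU: pen up
RT 15: heading 0 -> 345
REPEAT 6 [
  -- iteration 1/6 --
  PD: pen down
  FD 18: (-16,0) -> (1.387,-4.659) [heading=345, draw]
  FD 4: (1.387,-4.659) -> (5.25,-5.694) [heading=345, draw]
  FD 20: (5.25,-5.694) -> (24.569,-10.87) [heading=345, draw]
  -- iteration 2/6 --
  PD: pen down
  FD 18: (24.569,-10.87) -> (41.956,-15.529) [heading=345, draw]
  FD 4: (41.956,-15.529) -> (45.819,-16.564) [heading=345, draw]
  FD 20: (45.819,-16.564) -> (65.138,-21.741) [heading=345, draw]
  -- iteration 3/6 --
  PD: pen down
  FD 18: (65.138,-21.741) -> (82.524,-26.4) [heading=345, draw]
  FD 4: (82.524,-26.4) -> (86.388,-27.435) [heading=345, draw]
  FD 20: (86.388,-27.435) -> (105.707,-32.611) [heading=345, draw]
  -- iteration 4/6 --
  PD: pen down
  FD 18: (105.707,-32.611) -> (123.093,-37.27) [heading=345, draw]
  FD 4: (123.093,-37.27) -> (126.957,-38.305) [heading=345, draw]
  FD 20: (126.957,-38.305) -> (146.276,-43.482) [heading=345, draw]
  -- iteration 5/6 --
  PD: pen down
  FD 18: (146.276,-43.482) -> (163.662,-48.14) [heading=345, draw]
  FD 4: (163.662,-48.14) -> (167.526,-49.176) [heading=345, draw]
  FD 20: (167.526,-49.176) -> (186.844,-54.352) [heading=345, draw]
  -- iteration 6/6 --
  PD: pen down
  FD 18: (186.844,-54.352) -> (204.231,-59.011) [heading=345, draw]
  FD 4: (204.231,-59.011) -> (208.095,-60.046) [heading=345, draw]
  FD 20: (208.095,-60.046) -> (227.413,-65.222) [heading=345, draw]
]
FD 17: (227.413,-65.222) -> (243.834,-69.622) [heading=345, draw]
PD: pen down
PD: pen down
BK 9: (243.834,-69.622) -> (235.141,-67.293) [heading=345, draw]
Final: pos=(235.141,-67.293), heading=345, 21 segment(s) drawn

Answer: 235.141 -67.293 345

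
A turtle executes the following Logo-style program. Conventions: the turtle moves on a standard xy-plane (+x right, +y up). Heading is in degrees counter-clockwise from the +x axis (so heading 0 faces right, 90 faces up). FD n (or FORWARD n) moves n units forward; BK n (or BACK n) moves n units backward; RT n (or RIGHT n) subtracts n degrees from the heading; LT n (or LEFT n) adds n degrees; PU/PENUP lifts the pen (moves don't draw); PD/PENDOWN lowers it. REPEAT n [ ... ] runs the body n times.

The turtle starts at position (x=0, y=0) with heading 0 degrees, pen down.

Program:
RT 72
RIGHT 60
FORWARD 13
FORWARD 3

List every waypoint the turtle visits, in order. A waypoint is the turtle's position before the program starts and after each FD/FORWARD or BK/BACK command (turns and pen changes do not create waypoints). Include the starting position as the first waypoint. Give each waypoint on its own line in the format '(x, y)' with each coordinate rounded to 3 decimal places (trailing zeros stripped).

Answer: (0, 0)
(-8.699, -9.661)
(-10.706, -11.89)

Derivation:
Executing turtle program step by step:
Start: pos=(0,0), heading=0, pen down
RT 72: heading 0 -> 288
RT 60: heading 288 -> 228
FD 13: (0,0) -> (-8.699,-9.661) [heading=228, draw]
FD 3: (-8.699,-9.661) -> (-10.706,-11.89) [heading=228, draw]
Final: pos=(-10.706,-11.89), heading=228, 2 segment(s) drawn
Waypoints (3 total):
(0, 0)
(-8.699, -9.661)
(-10.706, -11.89)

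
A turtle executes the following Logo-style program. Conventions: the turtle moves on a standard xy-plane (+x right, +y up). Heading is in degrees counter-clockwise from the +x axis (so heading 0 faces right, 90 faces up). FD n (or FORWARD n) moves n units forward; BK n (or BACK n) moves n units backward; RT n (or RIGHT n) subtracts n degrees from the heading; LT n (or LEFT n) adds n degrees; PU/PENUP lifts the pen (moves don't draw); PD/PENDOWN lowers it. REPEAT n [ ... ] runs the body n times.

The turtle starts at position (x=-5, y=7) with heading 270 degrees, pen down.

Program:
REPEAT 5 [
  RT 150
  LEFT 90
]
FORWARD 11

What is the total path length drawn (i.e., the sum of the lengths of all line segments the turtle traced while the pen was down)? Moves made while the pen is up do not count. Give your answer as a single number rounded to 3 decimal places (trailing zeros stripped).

Executing turtle program step by step:
Start: pos=(-5,7), heading=270, pen down
REPEAT 5 [
  -- iteration 1/5 --
  RT 150: heading 270 -> 120
  LT 90: heading 120 -> 210
  -- iteration 2/5 --
  RT 150: heading 210 -> 60
  LT 90: heading 60 -> 150
  -- iteration 3/5 --
  RT 150: heading 150 -> 0
  LT 90: heading 0 -> 90
  -- iteration 4/5 --
  RT 150: heading 90 -> 300
  LT 90: heading 300 -> 30
  -- iteration 5/5 --
  RT 150: heading 30 -> 240
  LT 90: heading 240 -> 330
]
FD 11: (-5,7) -> (4.526,1.5) [heading=330, draw]
Final: pos=(4.526,1.5), heading=330, 1 segment(s) drawn

Segment lengths:
  seg 1: (-5,7) -> (4.526,1.5), length = 11
Total = 11

Answer: 11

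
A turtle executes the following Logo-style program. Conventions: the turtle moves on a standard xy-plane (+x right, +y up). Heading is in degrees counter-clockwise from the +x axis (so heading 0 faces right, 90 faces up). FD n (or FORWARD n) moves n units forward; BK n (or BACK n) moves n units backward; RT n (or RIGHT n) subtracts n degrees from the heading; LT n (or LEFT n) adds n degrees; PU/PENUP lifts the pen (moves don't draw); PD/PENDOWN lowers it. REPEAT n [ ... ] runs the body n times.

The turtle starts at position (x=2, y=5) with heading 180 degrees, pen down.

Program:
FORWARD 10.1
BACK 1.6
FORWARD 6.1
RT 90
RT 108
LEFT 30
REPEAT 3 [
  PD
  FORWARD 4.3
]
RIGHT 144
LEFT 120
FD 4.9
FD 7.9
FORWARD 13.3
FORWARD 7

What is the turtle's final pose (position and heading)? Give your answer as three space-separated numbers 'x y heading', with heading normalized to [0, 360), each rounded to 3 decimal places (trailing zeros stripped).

Answer: 32.395 0.8 348

Derivation:
Executing turtle program step by step:
Start: pos=(2,5), heading=180, pen down
FD 10.1: (2,5) -> (-8.1,5) [heading=180, draw]
BK 1.6: (-8.1,5) -> (-6.5,5) [heading=180, draw]
FD 6.1: (-6.5,5) -> (-12.6,5) [heading=180, draw]
RT 90: heading 180 -> 90
RT 108: heading 90 -> 342
LT 30: heading 342 -> 12
REPEAT 3 [
  -- iteration 1/3 --
  PD: pen down
  FD 4.3: (-12.6,5) -> (-8.394,5.894) [heading=12, draw]
  -- iteration 2/3 --
  PD: pen down
  FD 4.3: (-8.394,5.894) -> (-4.188,6.788) [heading=12, draw]
  -- iteration 3/3 --
  PD: pen down
  FD 4.3: (-4.188,6.788) -> (0.018,7.682) [heading=12, draw]
]
RT 144: heading 12 -> 228
LT 120: heading 228 -> 348
FD 4.9: (0.018,7.682) -> (4.811,6.663) [heading=348, draw]
FD 7.9: (4.811,6.663) -> (12.538,5.021) [heading=348, draw]
FD 13.3: (12.538,5.021) -> (25.548,2.256) [heading=348, draw]
FD 7: (25.548,2.256) -> (32.395,0.8) [heading=348, draw]
Final: pos=(32.395,0.8), heading=348, 10 segment(s) drawn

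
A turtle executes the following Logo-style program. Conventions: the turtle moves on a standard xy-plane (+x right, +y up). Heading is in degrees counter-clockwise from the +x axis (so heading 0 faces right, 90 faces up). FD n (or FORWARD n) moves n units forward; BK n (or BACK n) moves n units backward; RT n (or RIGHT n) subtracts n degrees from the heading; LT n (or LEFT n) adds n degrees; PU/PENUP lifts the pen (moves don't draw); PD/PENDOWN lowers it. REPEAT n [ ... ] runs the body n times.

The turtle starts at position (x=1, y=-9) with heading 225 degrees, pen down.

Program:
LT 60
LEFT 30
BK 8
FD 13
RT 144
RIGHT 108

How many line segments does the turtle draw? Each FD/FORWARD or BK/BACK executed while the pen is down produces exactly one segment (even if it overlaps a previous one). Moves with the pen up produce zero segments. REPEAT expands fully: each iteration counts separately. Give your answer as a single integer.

Answer: 2

Derivation:
Executing turtle program step by step:
Start: pos=(1,-9), heading=225, pen down
LT 60: heading 225 -> 285
LT 30: heading 285 -> 315
BK 8: (1,-9) -> (-4.657,-3.343) [heading=315, draw]
FD 13: (-4.657,-3.343) -> (4.536,-12.536) [heading=315, draw]
RT 144: heading 315 -> 171
RT 108: heading 171 -> 63
Final: pos=(4.536,-12.536), heading=63, 2 segment(s) drawn
Segments drawn: 2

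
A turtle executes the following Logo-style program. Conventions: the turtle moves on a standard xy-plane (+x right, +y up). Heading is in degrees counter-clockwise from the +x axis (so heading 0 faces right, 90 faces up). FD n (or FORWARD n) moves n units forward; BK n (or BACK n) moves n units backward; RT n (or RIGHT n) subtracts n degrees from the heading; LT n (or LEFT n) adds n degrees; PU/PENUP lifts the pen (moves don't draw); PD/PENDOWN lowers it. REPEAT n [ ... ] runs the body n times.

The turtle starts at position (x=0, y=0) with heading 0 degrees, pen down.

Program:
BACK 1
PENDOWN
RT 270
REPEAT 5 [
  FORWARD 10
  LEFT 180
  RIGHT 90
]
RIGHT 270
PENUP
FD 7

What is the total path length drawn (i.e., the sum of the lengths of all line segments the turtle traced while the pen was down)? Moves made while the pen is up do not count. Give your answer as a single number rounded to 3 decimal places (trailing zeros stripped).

Executing turtle program step by step:
Start: pos=(0,0), heading=0, pen down
BK 1: (0,0) -> (-1,0) [heading=0, draw]
PD: pen down
RT 270: heading 0 -> 90
REPEAT 5 [
  -- iteration 1/5 --
  FD 10: (-1,0) -> (-1,10) [heading=90, draw]
  LT 180: heading 90 -> 270
  RT 90: heading 270 -> 180
  -- iteration 2/5 --
  FD 10: (-1,10) -> (-11,10) [heading=180, draw]
  LT 180: heading 180 -> 0
  RT 90: heading 0 -> 270
  -- iteration 3/5 --
  FD 10: (-11,10) -> (-11,0) [heading=270, draw]
  LT 180: heading 270 -> 90
  RT 90: heading 90 -> 0
  -- iteration 4/5 --
  FD 10: (-11,0) -> (-1,0) [heading=0, draw]
  LT 180: heading 0 -> 180
  RT 90: heading 180 -> 90
  -- iteration 5/5 --
  FD 10: (-1,0) -> (-1,10) [heading=90, draw]
  LT 180: heading 90 -> 270
  RT 90: heading 270 -> 180
]
RT 270: heading 180 -> 270
PU: pen up
FD 7: (-1,10) -> (-1,3) [heading=270, move]
Final: pos=(-1,3), heading=270, 6 segment(s) drawn

Segment lengths:
  seg 1: (0,0) -> (-1,0), length = 1
  seg 2: (-1,0) -> (-1,10), length = 10
  seg 3: (-1,10) -> (-11,10), length = 10
  seg 4: (-11,10) -> (-11,0), length = 10
  seg 5: (-11,0) -> (-1,0), length = 10
  seg 6: (-1,0) -> (-1,10), length = 10
Total = 51

Answer: 51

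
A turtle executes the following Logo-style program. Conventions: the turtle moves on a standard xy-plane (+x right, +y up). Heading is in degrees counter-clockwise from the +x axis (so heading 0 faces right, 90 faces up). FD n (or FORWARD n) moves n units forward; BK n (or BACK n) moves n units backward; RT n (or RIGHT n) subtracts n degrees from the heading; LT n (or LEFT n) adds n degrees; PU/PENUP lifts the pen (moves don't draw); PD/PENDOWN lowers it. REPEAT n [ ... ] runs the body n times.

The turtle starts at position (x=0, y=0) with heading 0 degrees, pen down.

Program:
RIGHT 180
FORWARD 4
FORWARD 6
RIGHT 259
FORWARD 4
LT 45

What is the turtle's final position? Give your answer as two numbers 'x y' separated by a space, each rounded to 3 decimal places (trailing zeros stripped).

Answer: -9.237 -3.927

Derivation:
Executing turtle program step by step:
Start: pos=(0,0), heading=0, pen down
RT 180: heading 0 -> 180
FD 4: (0,0) -> (-4,0) [heading=180, draw]
FD 6: (-4,0) -> (-10,0) [heading=180, draw]
RT 259: heading 180 -> 281
FD 4: (-10,0) -> (-9.237,-3.927) [heading=281, draw]
LT 45: heading 281 -> 326
Final: pos=(-9.237,-3.927), heading=326, 3 segment(s) drawn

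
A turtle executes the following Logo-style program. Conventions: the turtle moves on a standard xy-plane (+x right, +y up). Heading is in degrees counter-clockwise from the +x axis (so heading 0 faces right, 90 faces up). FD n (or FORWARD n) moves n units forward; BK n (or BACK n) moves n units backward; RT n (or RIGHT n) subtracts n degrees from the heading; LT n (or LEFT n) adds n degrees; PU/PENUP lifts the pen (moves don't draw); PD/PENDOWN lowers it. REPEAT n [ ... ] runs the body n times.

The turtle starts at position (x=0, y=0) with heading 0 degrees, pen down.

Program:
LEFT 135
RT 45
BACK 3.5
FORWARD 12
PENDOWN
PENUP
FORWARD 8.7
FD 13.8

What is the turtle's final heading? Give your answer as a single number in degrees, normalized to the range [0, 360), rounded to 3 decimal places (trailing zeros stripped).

Answer: 90

Derivation:
Executing turtle program step by step:
Start: pos=(0,0), heading=0, pen down
LT 135: heading 0 -> 135
RT 45: heading 135 -> 90
BK 3.5: (0,0) -> (0,-3.5) [heading=90, draw]
FD 12: (0,-3.5) -> (0,8.5) [heading=90, draw]
PD: pen down
PU: pen up
FD 8.7: (0,8.5) -> (0,17.2) [heading=90, move]
FD 13.8: (0,17.2) -> (0,31) [heading=90, move]
Final: pos=(0,31), heading=90, 2 segment(s) drawn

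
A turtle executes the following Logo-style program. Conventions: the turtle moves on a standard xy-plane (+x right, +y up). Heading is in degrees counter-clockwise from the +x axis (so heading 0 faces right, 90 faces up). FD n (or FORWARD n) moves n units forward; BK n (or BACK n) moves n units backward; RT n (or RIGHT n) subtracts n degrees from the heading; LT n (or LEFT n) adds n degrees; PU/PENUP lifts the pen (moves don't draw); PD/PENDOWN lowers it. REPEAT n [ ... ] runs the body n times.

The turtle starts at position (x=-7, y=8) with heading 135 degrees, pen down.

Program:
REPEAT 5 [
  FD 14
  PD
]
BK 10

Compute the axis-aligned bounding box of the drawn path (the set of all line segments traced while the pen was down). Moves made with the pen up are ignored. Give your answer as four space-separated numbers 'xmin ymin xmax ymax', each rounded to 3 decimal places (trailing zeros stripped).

Executing turtle program step by step:
Start: pos=(-7,8), heading=135, pen down
REPEAT 5 [
  -- iteration 1/5 --
  FD 14: (-7,8) -> (-16.899,17.899) [heading=135, draw]
  PD: pen down
  -- iteration 2/5 --
  FD 14: (-16.899,17.899) -> (-26.799,27.799) [heading=135, draw]
  PD: pen down
  -- iteration 3/5 --
  FD 14: (-26.799,27.799) -> (-36.698,37.698) [heading=135, draw]
  PD: pen down
  -- iteration 4/5 --
  FD 14: (-36.698,37.698) -> (-46.598,47.598) [heading=135, draw]
  PD: pen down
  -- iteration 5/5 --
  FD 14: (-46.598,47.598) -> (-56.497,57.497) [heading=135, draw]
  PD: pen down
]
BK 10: (-56.497,57.497) -> (-49.426,50.426) [heading=135, draw]
Final: pos=(-49.426,50.426), heading=135, 6 segment(s) drawn

Segment endpoints: x in {-56.497, -49.426, -46.598, -36.698, -26.799, -16.899, -7}, y in {8, 17.899, 27.799, 37.698, 47.598, 50.426, 57.497}
xmin=-56.497, ymin=8, xmax=-7, ymax=57.497

Answer: -56.497 8 -7 57.497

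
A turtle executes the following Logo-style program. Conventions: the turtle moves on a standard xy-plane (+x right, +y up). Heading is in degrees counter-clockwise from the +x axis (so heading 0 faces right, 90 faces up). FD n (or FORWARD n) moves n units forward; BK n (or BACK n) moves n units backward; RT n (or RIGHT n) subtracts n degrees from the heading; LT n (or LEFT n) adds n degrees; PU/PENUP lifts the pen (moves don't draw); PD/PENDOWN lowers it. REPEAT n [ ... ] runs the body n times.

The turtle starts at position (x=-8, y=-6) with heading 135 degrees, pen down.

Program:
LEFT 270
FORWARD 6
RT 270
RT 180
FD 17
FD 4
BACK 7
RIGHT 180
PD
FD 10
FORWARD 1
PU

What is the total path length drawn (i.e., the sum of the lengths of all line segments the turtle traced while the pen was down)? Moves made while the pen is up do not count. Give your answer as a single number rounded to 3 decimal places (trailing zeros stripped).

Answer: 45

Derivation:
Executing turtle program step by step:
Start: pos=(-8,-6), heading=135, pen down
LT 270: heading 135 -> 45
FD 6: (-8,-6) -> (-3.757,-1.757) [heading=45, draw]
RT 270: heading 45 -> 135
RT 180: heading 135 -> 315
FD 17: (-3.757,-1.757) -> (8.263,-13.778) [heading=315, draw]
FD 4: (8.263,-13.778) -> (11.092,-16.607) [heading=315, draw]
BK 7: (11.092,-16.607) -> (6.142,-11.657) [heading=315, draw]
RT 180: heading 315 -> 135
PD: pen down
FD 10: (6.142,-11.657) -> (-0.929,-4.586) [heading=135, draw]
FD 1: (-0.929,-4.586) -> (-1.636,-3.879) [heading=135, draw]
PU: pen up
Final: pos=(-1.636,-3.879), heading=135, 6 segment(s) drawn

Segment lengths:
  seg 1: (-8,-6) -> (-3.757,-1.757), length = 6
  seg 2: (-3.757,-1.757) -> (8.263,-13.778), length = 17
  seg 3: (8.263,-13.778) -> (11.092,-16.607), length = 4
  seg 4: (11.092,-16.607) -> (6.142,-11.657), length = 7
  seg 5: (6.142,-11.657) -> (-0.929,-4.586), length = 10
  seg 6: (-0.929,-4.586) -> (-1.636,-3.879), length = 1
Total = 45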